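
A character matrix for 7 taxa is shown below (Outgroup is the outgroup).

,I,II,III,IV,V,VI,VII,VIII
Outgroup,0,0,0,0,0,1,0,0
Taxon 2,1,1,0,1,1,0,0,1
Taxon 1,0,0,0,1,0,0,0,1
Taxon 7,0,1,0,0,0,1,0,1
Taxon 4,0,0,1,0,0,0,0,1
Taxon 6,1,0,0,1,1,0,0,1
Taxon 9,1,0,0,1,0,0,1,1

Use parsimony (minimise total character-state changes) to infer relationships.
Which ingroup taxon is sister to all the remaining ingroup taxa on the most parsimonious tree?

Taxon 7

Character polarity is set by the outgroup: the derived state is whichever differs from the outgroup's state, so for VI the derived state is '0', and for the remaining characters it is '1'.
I (derived state '1') is shared by Taxon 2, Taxon 6, and Taxon 9 — a synapomorphy uniting that clade.
II (state '1') occurs in Taxon 2 and Taxon 7 but conflicts with the nesting implied by the other characters — most parsimoniously interpreted as homoplasy.
III: derived state '1' in Taxon 4 only — an autapomorphy, so it tells us nothing about relationships among taxa.
IV: derived state '1' in Taxon 1, Taxon 2, Taxon 6, and Taxon 9 only — synapomorphy for {Taxon 1, Taxon 2, Taxon 6, Taxon 9}.
V: derived state '1' in Taxon 2 and Taxon 6 only — synapomorphy for {Taxon 2, Taxon 6}.
Only Taxon 1, Taxon 2, Taxon 4, Taxon 6, and Taxon 9 show the derived state '0' for VI, supporting them as a clade.
VII: derived state '1' in Taxon 9 only — an autapomorphy, so it tells us nothing about relationships among taxa.
All ingroup taxa share the derived state '1' for VIII; it defines the ingroup but does not resolve relationships within it.
Most parsimonious ingroup topology: (((((Taxon 6,Taxon 2),Taxon 9),Taxon 1),Taxon 4),Taxon 7).
Taxon 7 is sister to the clade containing all other ingroup taxa, so it is the earliest-diverging (most basal) ingroup lineage.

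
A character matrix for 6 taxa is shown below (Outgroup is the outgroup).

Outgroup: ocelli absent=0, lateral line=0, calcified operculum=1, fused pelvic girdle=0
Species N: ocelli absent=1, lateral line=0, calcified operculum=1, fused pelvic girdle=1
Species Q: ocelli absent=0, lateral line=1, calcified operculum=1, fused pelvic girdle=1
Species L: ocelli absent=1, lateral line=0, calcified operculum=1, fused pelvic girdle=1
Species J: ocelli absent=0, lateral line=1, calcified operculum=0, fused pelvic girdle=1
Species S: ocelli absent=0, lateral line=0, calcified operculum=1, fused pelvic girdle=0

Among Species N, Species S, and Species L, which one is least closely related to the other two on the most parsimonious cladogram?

Character polarity is set by the outgroup: the derived state is whichever differs from the outgroup's state, so for calcified operculum the derived state is '0', and for the remaining characters it is '1'.
Only Species L and Species N show the derived state '1' for ocelli absent, supporting them as a clade.
lateral line (derived state '1') is shared by Species J and Species Q — a synapomorphy uniting that clade.
calcified operculum: derived state '0' in Species J only — an autapomorphy, so it tells us nothing about relationships among taxa.
fused pelvic girdle: derived state '1' in Species J, Species L, Species N, and Species Q only — synapomorphy for {Species J, Species L, Species N, Species Q}.
Most parsimonious ingroup topology: (((Species N,Species L),(Species Q,Species J)),Species S).
Species L and Species N share a more recent common ancestor with each other than either does with Species S, so Species S is the least closely related of the three.

Species S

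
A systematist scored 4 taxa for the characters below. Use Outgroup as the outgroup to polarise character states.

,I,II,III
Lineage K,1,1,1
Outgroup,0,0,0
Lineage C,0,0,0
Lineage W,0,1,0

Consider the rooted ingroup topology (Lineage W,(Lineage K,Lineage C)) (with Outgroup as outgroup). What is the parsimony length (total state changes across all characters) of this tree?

Map each character onto (Lineage W,(Lineage K,Lineage C)) (rooted by Outgroup) and count the minimum state changes it requires (Fitch parsimony):
I: 1; II: 2; III: 1.
Total tree length = 4.

4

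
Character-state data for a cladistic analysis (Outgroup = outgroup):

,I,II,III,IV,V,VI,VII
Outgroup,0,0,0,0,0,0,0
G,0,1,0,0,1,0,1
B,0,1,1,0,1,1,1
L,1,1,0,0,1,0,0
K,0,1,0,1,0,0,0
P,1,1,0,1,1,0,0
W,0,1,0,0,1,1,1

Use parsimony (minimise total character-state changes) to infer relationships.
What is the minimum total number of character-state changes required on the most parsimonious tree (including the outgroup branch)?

The outgroup has state '0' for every character, so '1' is the derived state throughout.
I: derived state '1' in L and P only — synapomorphy for {L, P}.
II (derived state '1') is shared by all ingroup taxa — unites the whole ingroup.
III (derived state '1') is unique to B (autapomorphy; uninformative for grouping).
IV groups K and P, which is incompatible with the clades supported by the remaining characters; treating it as convergent (homoplasy) costs fewer steps than any alternative tree.
Only B, G, L, P, and W show the derived state '1' for V, supporting them as a clade.
VI (derived state '1') is shared by B and W — a synapomorphy uniting that clade.
VII: derived state '1' in B, G, and W only — synapomorphy for {B, G, W}.
Most parsimonious ingroup topology: (((G,(B,W)),(L,P)),K).
Changes per character on this tree: I: 1; II: 1; III: 1; IV: 2; V: 1; VI: 1; VII: 1.
Total = 8.

8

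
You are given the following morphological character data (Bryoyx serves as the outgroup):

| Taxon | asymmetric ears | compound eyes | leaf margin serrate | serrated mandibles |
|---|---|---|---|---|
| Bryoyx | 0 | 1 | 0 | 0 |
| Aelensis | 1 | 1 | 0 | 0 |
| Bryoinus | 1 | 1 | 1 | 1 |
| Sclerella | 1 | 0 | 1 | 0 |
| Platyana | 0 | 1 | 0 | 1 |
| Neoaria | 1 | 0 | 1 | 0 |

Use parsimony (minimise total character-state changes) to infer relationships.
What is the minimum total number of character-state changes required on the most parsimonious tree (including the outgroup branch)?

5

Character polarity is set by the outgroup: the derived state is whichever differs from the outgroup's state, so for compound eyes the derived state is '0', and for the remaining characters it is '1'.
asymmetric ears: derived state '1' in Aelensis, Bryoinus, Neoaria, and Sclerella only — synapomorphy for {Aelensis, Bryoinus, Neoaria, Sclerella}.
compound eyes: derived state '0' in Neoaria and Sclerella only — synapomorphy for {Neoaria, Sclerella}.
leaf margin serrate (derived state '1') is shared by Bryoinus, Neoaria, and Sclerella — a synapomorphy uniting that clade.
serrated mandibles (state '1') occurs in Bryoinus and Platyana but conflicts with the nesting implied by the other characters — most parsimoniously interpreted as homoplasy.
Most parsimonious ingroup topology: ((Aelensis,(Bryoinus,(Sclerella,Neoaria))),Platyana).
Changes per character on this tree: asymmetric ears: 1; compound eyes: 1; leaf margin serrate: 1; serrated mandibles: 2.
Total = 5.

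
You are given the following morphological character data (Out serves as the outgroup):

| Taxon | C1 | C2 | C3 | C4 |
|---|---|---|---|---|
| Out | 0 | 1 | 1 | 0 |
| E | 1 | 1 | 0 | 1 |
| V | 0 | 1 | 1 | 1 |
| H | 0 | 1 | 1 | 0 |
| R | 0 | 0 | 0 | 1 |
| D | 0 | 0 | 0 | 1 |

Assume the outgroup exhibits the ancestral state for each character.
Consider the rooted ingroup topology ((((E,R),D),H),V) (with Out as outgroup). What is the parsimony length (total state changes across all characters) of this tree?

6

Map each character onto ((((E,R),D),H),V) (rooted by Out) and count the minimum state changes it requires (Fitch parsimony):
C1: 1; C2: 2; C3: 1; C4: 2.
Total tree length = 6.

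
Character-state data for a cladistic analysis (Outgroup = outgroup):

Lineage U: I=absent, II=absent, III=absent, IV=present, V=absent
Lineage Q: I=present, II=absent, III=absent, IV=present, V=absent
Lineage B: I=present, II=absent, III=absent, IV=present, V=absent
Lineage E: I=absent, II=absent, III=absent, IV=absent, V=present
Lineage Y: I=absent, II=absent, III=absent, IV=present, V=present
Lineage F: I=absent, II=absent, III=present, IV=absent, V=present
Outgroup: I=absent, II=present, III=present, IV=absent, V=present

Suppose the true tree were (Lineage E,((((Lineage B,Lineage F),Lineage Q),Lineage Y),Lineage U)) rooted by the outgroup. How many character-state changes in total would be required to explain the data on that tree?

10

Map each character onto (Lineage E,((((Lineage B,Lineage F),Lineage Q),Lineage Y),Lineage U)) (rooted by Outgroup) and count the minimum state changes it requires (Fitch parsimony):
I: 2; II: 1; III: 2; IV: 2; V: 3.
Total tree length = 10.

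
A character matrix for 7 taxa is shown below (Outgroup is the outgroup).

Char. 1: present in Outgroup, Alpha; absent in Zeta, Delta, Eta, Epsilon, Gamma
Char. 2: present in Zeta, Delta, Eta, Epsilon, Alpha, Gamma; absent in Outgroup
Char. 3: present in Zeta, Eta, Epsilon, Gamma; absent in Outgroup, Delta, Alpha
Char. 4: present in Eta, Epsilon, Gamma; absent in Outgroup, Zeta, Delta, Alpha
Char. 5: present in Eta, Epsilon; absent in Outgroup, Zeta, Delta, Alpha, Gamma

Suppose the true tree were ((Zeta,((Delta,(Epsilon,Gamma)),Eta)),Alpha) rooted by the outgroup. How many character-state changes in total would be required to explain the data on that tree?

Map each character onto ((Zeta,((Delta,(Epsilon,Gamma)),Eta)),Alpha) (rooted by Outgroup) and count the minimum state changes it requires (Fitch parsimony):
Char. 1: 1; Char. 2: 1; Char. 3: 2; Char. 4: 2; Char. 5: 2.
Total tree length = 8.

8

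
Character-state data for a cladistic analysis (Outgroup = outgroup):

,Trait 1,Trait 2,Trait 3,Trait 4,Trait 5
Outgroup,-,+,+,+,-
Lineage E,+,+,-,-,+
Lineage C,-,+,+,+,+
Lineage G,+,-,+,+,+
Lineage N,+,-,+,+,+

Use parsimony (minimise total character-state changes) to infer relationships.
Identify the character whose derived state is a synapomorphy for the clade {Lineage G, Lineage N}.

Trait 2

Character polarity is set by the outgroup: the derived state is whichever differs from the outgroup's state, so for Trait 2, Trait 3, Trait 4 the derived state is '-', and for the remaining characters it is '+'.
Trait 1 (derived state '+') is shared by Lineage E, Lineage G, and Lineage N — a synapomorphy uniting that clade.
Trait 2: derived state '-' in Lineage G and Lineage N only — synapomorphy for {Lineage G, Lineage N}.
Trait 3 (derived state '-') is unique to Lineage E (autapomorphy; uninformative for grouping).
Trait 4: derived state '-' in Lineage E only — an autapomorphy, so it tells us nothing about relationships among taxa.
Trait 5 (derived state '+') is shared by all ingroup taxa — unites the whole ingroup.
Most parsimonious ingroup topology: ((Lineage E,(Lineage G,Lineage N)),Lineage C).
The clade {Lineage G, Lineage N} is supported by Trait 2: its derived state '-' occurs in exactly those taxa and in no other taxon (including the outgroup).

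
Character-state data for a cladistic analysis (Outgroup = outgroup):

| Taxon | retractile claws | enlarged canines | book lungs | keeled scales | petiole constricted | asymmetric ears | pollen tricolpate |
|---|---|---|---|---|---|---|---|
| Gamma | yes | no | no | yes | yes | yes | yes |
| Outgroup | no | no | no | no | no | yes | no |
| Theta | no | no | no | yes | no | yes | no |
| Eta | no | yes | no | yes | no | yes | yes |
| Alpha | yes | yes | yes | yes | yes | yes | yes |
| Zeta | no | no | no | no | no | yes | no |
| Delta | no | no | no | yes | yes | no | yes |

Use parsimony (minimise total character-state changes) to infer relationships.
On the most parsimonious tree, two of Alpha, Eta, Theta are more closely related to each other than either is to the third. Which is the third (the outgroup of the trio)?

Character polarity is set by the outgroup: the derived state is whichever differs from the outgroup's state, so for asymmetric ears the derived state is 'no', and for the remaining characters it is 'yes'.
retractile claws (derived state 'yes') is shared by Alpha and Gamma — a synapomorphy uniting that clade.
enlarged canines groups Alpha and Eta, which is incompatible with the clades supported by the remaining characters; treating it as convergent (homoplasy) costs fewer steps than any alternative tree.
book lungs: derived state 'yes' in Alpha only — an autapomorphy, so it tells us nothing about relationships among taxa.
Only Alpha, Delta, Eta, Gamma, and Theta show the derived state 'yes' for keeled scales, supporting them as a clade.
petiole constricted (derived state 'yes') is shared by Alpha, Delta, and Gamma — a synapomorphy uniting that clade.
asymmetric ears: derived state 'no' in Delta only — an autapomorphy, so it tells us nothing about relationships among taxa.
Only Alpha, Delta, Eta, and Gamma show the derived state 'yes' for pollen tricolpate, supporting them as a clade.
Most parsimonious ingroup topology: ((Theta,(((Alpha,Gamma),Delta),Eta)),Zeta).
Eta and Alpha share a more recent common ancestor with each other than either does with Theta, so Theta is the least closely related of the three.

Theta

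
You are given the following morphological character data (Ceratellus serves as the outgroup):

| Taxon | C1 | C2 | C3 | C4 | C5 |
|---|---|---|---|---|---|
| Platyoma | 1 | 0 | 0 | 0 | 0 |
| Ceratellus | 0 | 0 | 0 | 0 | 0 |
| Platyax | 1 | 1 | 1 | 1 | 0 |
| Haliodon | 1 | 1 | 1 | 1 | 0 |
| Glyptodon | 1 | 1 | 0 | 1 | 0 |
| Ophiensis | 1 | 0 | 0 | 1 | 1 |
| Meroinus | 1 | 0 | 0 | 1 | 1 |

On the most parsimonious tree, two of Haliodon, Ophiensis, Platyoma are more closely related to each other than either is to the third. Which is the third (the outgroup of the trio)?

The outgroup has state '0' for every character, so '1' is the derived state throughout.
C1 (derived state '1') is shared by all ingroup taxa — unites the whole ingroup.
Only Glyptodon, Haliodon, and Platyax show the derived state '1' for C2, supporting them as a clade.
Only Haliodon and Platyax show the derived state '1' for C3, supporting them as a clade.
C4: derived state '1' in Glyptodon, Haliodon, Meroinus, Ophiensis, and Platyax only — synapomorphy for {Glyptodon, Haliodon, Meroinus, Ophiensis, Platyax}.
Only Meroinus and Ophiensis show the derived state '1' for C5, supporting them as a clade.
Most parsimonious ingroup topology: (((Meroinus,Ophiensis),((Haliodon,Platyax),Glyptodon)),Platyoma).
Haliodon and Ophiensis share a more recent common ancestor with each other than either does with Platyoma, so Platyoma is the least closely related of the three.

Platyoma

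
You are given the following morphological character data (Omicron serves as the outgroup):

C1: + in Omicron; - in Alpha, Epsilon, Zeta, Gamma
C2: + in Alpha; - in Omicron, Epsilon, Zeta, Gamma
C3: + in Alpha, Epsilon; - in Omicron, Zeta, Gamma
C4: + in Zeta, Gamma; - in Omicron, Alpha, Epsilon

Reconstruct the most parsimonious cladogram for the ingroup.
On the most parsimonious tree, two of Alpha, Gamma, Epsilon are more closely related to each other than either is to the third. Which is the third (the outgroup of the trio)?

Gamma

Character polarity is set by the outgroup: the derived state is whichever differs from the outgroup's state, so for C1 the derived state is '-', and for the remaining characters it is '+'.
C1 (derived state '-') is shared by all ingroup taxa — unites the whole ingroup.
C2: derived state '+' in Alpha only — an autapomorphy, so it tells us nothing about relationships among taxa.
C3: derived state '+' in Alpha and Epsilon only — synapomorphy for {Alpha, Epsilon}.
Only Gamma and Zeta show the derived state '+' for C4, supporting them as a clade.
Most parsimonious ingroup topology: ((Alpha,Epsilon),(Zeta,Gamma)).
Alpha and Epsilon share a more recent common ancestor with each other than either does with Gamma, so Gamma is the least closely related of the three.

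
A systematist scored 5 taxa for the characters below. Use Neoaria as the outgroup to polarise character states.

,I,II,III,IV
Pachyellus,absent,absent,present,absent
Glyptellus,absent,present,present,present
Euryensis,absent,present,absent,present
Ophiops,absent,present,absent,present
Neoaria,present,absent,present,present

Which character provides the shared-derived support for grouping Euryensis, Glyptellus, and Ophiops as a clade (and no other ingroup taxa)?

Character polarity is set by the outgroup: the derived state is whichever differs from the outgroup's state, so for I, III, IV the derived state is 'absent', and for the remaining characters it is 'present'.
All ingroup taxa share the derived state 'absent' for I; it defines the ingroup but does not resolve relationships within it.
Only Euryensis, Glyptellus, and Ophiops show the derived state 'present' for II, supporting them as a clade.
III (derived state 'absent') is shared by Euryensis and Ophiops — a synapomorphy uniting that clade.
IV: derived state 'absent' in Pachyellus only — an autapomorphy, so it tells us nothing about relationships among taxa.
Most parsimonious ingroup topology: (((Ophiops,Euryensis),Glyptellus),Pachyellus).
The clade {Euryensis, Glyptellus, Ophiops} is supported by II: its derived state 'present' occurs in exactly those taxa and in no other taxon (including the outgroup).

II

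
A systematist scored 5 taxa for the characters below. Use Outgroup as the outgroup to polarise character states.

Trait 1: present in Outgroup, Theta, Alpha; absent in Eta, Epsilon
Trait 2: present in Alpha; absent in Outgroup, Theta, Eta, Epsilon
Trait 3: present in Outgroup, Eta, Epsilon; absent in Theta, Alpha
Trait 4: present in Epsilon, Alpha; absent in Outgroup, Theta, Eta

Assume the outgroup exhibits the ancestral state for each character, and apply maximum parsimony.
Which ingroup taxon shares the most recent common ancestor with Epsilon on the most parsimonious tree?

Eta

Character polarity is set by the outgroup: the derived state is whichever differs from the outgroup's state, so for Trait 1, Trait 3 the derived state is 'absent', and for the remaining characters it is 'present'.
Trait 1: derived state 'absent' in Epsilon and Eta only — synapomorphy for {Epsilon, Eta}.
Trait 2: derived state 'present' in Alpha only — an autapomorphy, so it tells us nothing about relationships among taxa.
Only Alpha and Theta show the derived state 'absent' for Trait 3, supporting them as a clade.
Trait 4 groups Alpha and Epsilon, which is incompatible with the clades supported by the remaining characters; treating it as convergent (homoplasy) costs fewer steps than any alternative tree.
Most parsimonious ingroup topology: ((Theta,Alpha),(Eta,Epsilon)).
Epsilon and Eta form a cherry on this tree, so they are sister taxa.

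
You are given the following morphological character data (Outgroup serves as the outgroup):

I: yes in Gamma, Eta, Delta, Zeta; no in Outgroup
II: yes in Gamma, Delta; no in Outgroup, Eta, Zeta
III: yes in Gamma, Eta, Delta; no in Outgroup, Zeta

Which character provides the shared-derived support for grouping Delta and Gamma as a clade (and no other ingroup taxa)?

II

The outgroup has state 'no' for every character, so 'yes' is the derived state throughout.
All ingroup taxa share the derived state 'yes' for I; it defines the ingroup but does not resolve relationships within it.
II (derived state 'yes') is shared by Delta and Gamma — a synapomorphy uniting that clade.
III (derived state 'yes') is shared by Delta, Eta, and Gamma — a synapomorphy uniting that clade.
Most parsimonious ingroup topology: (((Gamma,Delta),Eta),Zeta).
The clade {Delta, Gamma} is supported by II: its derived state 'yes' occurs in exactly those taxa and in no other taxon (including the outgroup).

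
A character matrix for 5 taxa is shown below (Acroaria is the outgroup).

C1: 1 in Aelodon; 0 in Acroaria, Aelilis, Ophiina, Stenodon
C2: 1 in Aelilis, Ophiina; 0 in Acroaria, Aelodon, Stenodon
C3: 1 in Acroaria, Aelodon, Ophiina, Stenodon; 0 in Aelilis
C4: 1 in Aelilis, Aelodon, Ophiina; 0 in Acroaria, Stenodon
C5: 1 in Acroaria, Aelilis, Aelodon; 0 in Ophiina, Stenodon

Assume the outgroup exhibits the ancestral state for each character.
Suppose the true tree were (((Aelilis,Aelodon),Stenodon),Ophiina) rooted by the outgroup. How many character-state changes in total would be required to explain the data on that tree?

Map each character onto (((Aelilis,Aelodon),Stenodon),Ophiina) (rooted by Acroaria) and count the minimum state changes it requires (Fitch parsimony):
C1: 1; C2: 2; C3: 1; C4: 2; C5: 2.
Total tree length = 8.

8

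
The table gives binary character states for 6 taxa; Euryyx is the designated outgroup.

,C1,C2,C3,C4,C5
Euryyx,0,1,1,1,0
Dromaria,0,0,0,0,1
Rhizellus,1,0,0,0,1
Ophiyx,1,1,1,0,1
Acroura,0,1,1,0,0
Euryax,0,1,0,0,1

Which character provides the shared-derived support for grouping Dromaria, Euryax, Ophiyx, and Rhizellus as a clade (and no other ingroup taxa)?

C5

Character polarity is set by the outgroup: the derived state is whichever differs from the outgroup's state, so for C2, C3, C4 the derived state is '0', and for the remaining characters it is '1'.
C1 (state '1') occurs in Ophiyx and Rhizellus but conflicts with the nesting implied by the other characters — most parsimoniously interpreted as homoplasy.
C2: derived state '0' in Dromaria and Rhizellus only — synapomorphy for {Dromaria, Rhizellus}.
C3 (derived state '0') is shared by Dromaria, Euryax, and Rhizellus — a synapomorphy uniting that clade.
All ingroup taxa share the derived state '0' for C4; it defines the ingroup but does not resolve relationships within it.
C5: derived state '1' in Dromaria, Euryax, Ophiyx, and Rhizellus only — synapomorphy for {Dromaria, Euryax, Ophiyx, Rhizellus}.
Most parsimonious ingroup topology: ((((Dromaria,Rhizellus),Euryax),Ophiyx),Acroura).
The clade {Dromaria, Euryax, Ophiyx, Rhizellus} is supported by C5: its derived state '1' occurs in exactly those taxa and in no other taxon (including the outgroup).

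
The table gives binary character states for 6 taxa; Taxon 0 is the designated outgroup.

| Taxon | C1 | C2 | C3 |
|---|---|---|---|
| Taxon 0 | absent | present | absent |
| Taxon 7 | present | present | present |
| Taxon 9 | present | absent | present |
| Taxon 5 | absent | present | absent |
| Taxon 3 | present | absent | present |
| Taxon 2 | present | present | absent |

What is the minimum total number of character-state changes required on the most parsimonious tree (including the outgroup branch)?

Character polarity is set by the outgroup: the derived state is whichever differs from the outgroup's state, so for C2 the derived state is 'absent', and for the remaining characters it is 'present'.
Only Taxon 2, Taxon 3, Taxon 7, and Taxon 9 show the derived state 'present' for C1, supporting them as a clade.
C2: derived state 'absent' in Taxon 3 and Taxon 9 only — synapomorphy for {Taxon 3, Taxon 9}.
Only Taxon 3, Taxon 7, and Taxon 9 show the derived state 'present' for C3, supporting them as a clade.
Most parsimonious ingroup topology: (((Taxon 7,(Taxon 9,Taxon 3)),Taxon 2),Taxon 5).
Changes per character on this tree: C1: 1; C2: 1; C3: 1.
Total = 3.

3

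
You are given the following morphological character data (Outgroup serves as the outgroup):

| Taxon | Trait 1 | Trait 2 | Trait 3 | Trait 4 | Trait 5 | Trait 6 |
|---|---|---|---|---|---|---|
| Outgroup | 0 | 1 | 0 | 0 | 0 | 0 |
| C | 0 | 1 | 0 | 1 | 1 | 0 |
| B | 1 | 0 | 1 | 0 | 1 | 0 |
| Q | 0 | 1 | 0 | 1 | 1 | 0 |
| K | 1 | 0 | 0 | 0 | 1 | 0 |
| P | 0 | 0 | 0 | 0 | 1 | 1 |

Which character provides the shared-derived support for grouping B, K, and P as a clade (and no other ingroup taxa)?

Character polarity is set by the outgroup: the derived state is whichever differs from the outgroup's state, so for Trait 2 the derived state is '0', and for the remaining characters it is '1'.
Trait 1 (derived state '1') is shared by B and K — a synapomorphy uniting that clade.
Only B, K, and P show the derived state '0' for Trait 2, supporting them as a clade.
Trait 3: derived state '1' in B only — an autapomorphy, so it tells us nothing about relationships among taxa.
Trait 4 (derived state '1') is shared by C and Q — a synapomorphy uniting that clade.
All ingroup taxa share the derived state '1' for Trait 5; it defines the ingroup but does not resolve relationships within it.
Trait 6: derived state '1' in P only — an autapomorphy, so it tells us nothing about relationships among taxa.
Most parsimonious ingroup topology: ((C,Q),((B,K),P)).
The clade {B, K, P} is supported by Trait 2: its derived state '0' occurs in exactly those taxa and in no other taxon (including the outgroup).

Trait 2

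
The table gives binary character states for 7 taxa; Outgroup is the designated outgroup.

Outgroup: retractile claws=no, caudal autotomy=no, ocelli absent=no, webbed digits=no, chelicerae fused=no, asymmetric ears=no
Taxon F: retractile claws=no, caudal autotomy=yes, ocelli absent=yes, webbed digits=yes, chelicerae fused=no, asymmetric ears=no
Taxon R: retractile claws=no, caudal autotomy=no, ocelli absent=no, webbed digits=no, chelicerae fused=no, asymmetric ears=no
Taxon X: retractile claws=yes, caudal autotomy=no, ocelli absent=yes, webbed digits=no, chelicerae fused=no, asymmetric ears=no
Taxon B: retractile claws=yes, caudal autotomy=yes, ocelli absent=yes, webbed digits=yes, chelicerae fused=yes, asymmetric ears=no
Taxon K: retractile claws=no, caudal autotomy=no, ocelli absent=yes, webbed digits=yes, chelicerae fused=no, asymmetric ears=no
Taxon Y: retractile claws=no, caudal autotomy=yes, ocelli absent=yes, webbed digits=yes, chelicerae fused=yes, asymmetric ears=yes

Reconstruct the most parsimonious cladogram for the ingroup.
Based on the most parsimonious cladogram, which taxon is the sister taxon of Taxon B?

The outgroup has state 'no' for every character, so 'yes' is the derived state throughout.
retractile claws (state 'yes') occurs in Taxon B and Taxon X but conflicts with the nesting implied by the other characters — most parsimoniously interpreted as homoplasy.
Only Taxon B, Taxon F, and Taxon Y show the derived state 'yes' for caudal autotomy, supporting them as a clade.
ocelli absent (derived state 'yes') is shared by Taxon B, Taxon F, Taxon K, Taxon X, and Taxon Y — a synapomorphy uniting that clade.
webbed digits (derived state 'yes') is shared by Taxon B, Taxon F, Taxon K, and Taxon Y — a synapomorphy uniting that clade.
chelicerae fused: derived state 'yes' in Taxon B and Taxon Y only — synapomorphy for {Taxon B, Taxon Y}.
asymmetric ears: derived state 'yes' in Taxon Y only — an autapomorphy, so it tells us nothing about relationships among taxa.
Most parsimonious ingroup topology: ((((Taxon F,(Taxon B,Taxon Y)),Taxon K),Taxon X),Taxon R).
Taxon B and Taxon Y form a cherry on this tree, so they are sister taxa.

Taxon Y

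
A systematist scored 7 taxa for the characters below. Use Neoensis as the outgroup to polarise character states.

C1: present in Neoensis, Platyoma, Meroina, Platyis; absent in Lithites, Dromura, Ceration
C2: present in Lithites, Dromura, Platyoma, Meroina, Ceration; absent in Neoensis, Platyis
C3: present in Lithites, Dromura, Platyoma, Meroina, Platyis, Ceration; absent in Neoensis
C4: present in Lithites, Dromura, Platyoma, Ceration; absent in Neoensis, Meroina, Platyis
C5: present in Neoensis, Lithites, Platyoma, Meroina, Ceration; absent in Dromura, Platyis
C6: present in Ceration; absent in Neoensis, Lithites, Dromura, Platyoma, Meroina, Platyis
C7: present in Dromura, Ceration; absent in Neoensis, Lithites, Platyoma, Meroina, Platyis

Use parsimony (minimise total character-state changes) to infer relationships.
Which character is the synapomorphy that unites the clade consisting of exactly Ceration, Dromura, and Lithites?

Character polarity is set by the outgroup: the derived state is whichever differs from the outgroup's state, so for C1, C5 the derived state is 'absent', and for the remaining characters it is 'present'.
Only Ceration, Dromura, and Lithites show the derived state 'absent' for C1, supporting them as a clade.
Only Ceration, Dromura, Lithites, Meroina, and Platyoma show the derived state 'present' for C2, supporting them as a clade.
All ingroup taxa share the derived state 'present' for C3; it defines the ingroup but does not resolve relationships within it.
C4: derived state 'present' in Ceration, Dromura, Lithites, and Platyoma only — synapomorphy for {Ceration, Dromura, Lithites, Platyoma}.
C5 groups Dromura and Platyis, which is incompatible with the clades supported by the remaining characters; treating it as convergent (homoplasy) costs fewer steps than any alternative tree.
C6 (derived state 'present') is unique to Ceration (autapomorphy; uninformative for grouping).
C7: derived state 'present' in Ceration and Dromura only — synapomorphy for {Ceration, Dromura}.
Most parsimonious ingroup topology: ((((Lithites,(Dromura,Ceration)),Platyoma),Meroina),Platyis).
The clade {Ceration, Dromura, Lithites} is supported by C1: its derived state 'absent' occurs in exactly those taxa and in no other taxon (including the outgroup).

C1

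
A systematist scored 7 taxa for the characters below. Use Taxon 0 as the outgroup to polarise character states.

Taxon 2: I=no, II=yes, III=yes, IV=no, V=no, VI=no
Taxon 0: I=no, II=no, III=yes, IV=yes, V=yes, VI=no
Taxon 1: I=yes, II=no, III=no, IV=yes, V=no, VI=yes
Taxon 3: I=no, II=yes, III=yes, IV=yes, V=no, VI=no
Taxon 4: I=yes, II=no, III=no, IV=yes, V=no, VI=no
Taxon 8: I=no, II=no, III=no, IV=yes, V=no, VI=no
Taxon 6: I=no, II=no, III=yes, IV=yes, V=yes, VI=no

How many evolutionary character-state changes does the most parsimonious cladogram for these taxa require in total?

Character polarity is set by the outgroup: the derived state is whichever differs from the outgroup's state, so for III, IV, V the derived state is 'no', and for the remaining characters it is 'yes'.
I (derived state 'yes') is shared by Taxon 1 and Taxon 4 — a synapomorphy uniting that clade.
II: derived state 'yes' in Taxon 2 and Taxon 3 only — synapomorphy for {Taxon 2, Taxon 3}.
III (derived state 'no') is shared by Taxon 1, Taxon 4, and Taxon 8 — a synapomorphy uniting that clade.
IV (derived state 'no') is unique to Taxon 2 (autapomorphy; uninformative for grouping).
V: derived state 'no' in Taxon 1, Taxon 2, Taxon 3, Taxon 4, and Taxon 8 only — synapomorphy for {Taxon 1, Taxon 2, Taxon 3, Taxon 4, Taxon 8}.
VI (derived state 'yes') is unique to Taxon 1 (autapomorphy; uninformative for grouping).
Most parsimonious ingroup topology: ((((Taxon 1,Taxon 4),Taxon 8),(Taxon 2,Taxon 3)),Taxon 6).
Changes per character on this tree: I: 1; II: 1; III: 1; IV: 1; V: 1; VI: 1.
Total = 6.

6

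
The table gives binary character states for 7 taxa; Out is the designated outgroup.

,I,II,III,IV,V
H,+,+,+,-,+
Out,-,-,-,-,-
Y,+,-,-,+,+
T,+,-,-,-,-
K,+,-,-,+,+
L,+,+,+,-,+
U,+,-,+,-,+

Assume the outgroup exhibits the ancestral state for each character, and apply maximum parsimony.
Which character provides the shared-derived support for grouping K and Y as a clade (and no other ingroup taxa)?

IV

The outgroup has state '-' for every character, so '+' is the derived state throughout.
I (derived state '+') is shared by all ingroup taxa — unites the whole ingroup.
II (derived state '+') is shared by H and L — a synapomorphy uniting that clade.
Only H, L, and U show the derived state '+' for III, supporting them as a clade.
IV: derived state '+' in K and Y only — synapomorphy for {K, Y}.
V (derived state '+') is shared by H, K, L, U, and Y — a synapomorphy uniting that clade.
Most parsimonious ingroup topology: (((Y,K),((L,H),U)),T).
The clade {K, Y} is supported by IV: its derived state '+' occurs in exactly those taxa and in no other taxon (including the outgroup).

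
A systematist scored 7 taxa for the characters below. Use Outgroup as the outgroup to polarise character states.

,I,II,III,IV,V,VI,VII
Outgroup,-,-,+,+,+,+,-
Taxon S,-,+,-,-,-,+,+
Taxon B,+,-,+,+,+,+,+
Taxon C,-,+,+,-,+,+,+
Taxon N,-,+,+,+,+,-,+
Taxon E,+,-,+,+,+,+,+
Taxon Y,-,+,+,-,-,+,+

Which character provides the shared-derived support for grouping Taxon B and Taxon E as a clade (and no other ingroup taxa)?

Character polarity is set by the outgroup: the derived state is whichever differs from the outgroup's state, so for III, IV, V, VI the derived state is '-', and for the remaining characters it is '+'.
I (derived state '+') is shared by Taxon B and Taxon E — a synapomorphy uniting that clade.
II (derived state '+') is shared by Taxon C, Taxon N, Taxon S, and Taxon Y — a synapomorphy uniting that clade.
III: derived state '-' in Taxon S only — an autapomorphy, so it tells us nothing about relationships among taxa.
IV: derived state '-' in Taxon C, Taxon S, and Taxon Y only — synapomorphy for {Taxon C, Taxon S, Taxon Y}.
Only Taxon S and Taxon Y show the derived state '-' for V, supporting them as a clade.
VI: derived state '-' in Taxon N only — an autapomorphy, so it tells us nothing about relationships among taxa.
All ingroup taxa share the derived state '+' for VII; it defines the ingroup but does not resolve relationships within it.
Most parsimonious ingroup topology: ((((Taxon S,Taxon Y),Taxon C),Taxon N),(Taxon B,Taxon E)).
The clade {Taxon B, Taxon E} is supported by I: its derived state '+' occurs in exactly those taxa and in no other taxon (including the outgroup).

I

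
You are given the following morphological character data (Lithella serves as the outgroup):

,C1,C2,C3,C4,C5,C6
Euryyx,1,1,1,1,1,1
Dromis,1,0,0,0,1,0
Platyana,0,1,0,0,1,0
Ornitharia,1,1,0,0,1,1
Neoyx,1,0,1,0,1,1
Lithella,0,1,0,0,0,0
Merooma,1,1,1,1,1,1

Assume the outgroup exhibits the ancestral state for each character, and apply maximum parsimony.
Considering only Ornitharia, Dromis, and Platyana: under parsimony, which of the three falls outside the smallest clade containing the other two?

Platyana

Character polarity is set by the outgroup: the derived state is whichever differs from the outgroup's state, so for C2 the derived state is '0', and for the remaining characters it is '1'.
C1: derived state '1' in Dromis, Euryyx, Merooma, Neoyx, and Ornitharia only — synapomorphy for {Dromis, Euryyx, Merooma, Neoyx, Ornitharia}.
C2 (state '0') occurs in Dromis and Neoyx but conflicts with the nesting implied by the other characters — most parsimoniously interpreted as homoplasy.
C3: derived state '1' in Euryyx, Merooma, and Neoyx only — synapomorphy for {Euryyx, Merooma, Neoyx}.
C4: derived state '1' in Euryyx and Merooma only — synapomorphy for {Euryyx, Merooma}.
C5 (derived state '1') is shared by all ingroup taxa — unites the whole ingroup.
Only Euryyx, Merooma, Neoyx, and Ornitharia show the derived state '1' for C6, supporting them as a clade.
Most parsimonious ingroup topology: (((Ornitharia,(Neoyx,(Merooma,Euryyx))),Dromis),Platyana).
Dromis and Ornitharia share a more recent common ancestor with each other than either does with Platyana, so Platyana is the least closely related of the three.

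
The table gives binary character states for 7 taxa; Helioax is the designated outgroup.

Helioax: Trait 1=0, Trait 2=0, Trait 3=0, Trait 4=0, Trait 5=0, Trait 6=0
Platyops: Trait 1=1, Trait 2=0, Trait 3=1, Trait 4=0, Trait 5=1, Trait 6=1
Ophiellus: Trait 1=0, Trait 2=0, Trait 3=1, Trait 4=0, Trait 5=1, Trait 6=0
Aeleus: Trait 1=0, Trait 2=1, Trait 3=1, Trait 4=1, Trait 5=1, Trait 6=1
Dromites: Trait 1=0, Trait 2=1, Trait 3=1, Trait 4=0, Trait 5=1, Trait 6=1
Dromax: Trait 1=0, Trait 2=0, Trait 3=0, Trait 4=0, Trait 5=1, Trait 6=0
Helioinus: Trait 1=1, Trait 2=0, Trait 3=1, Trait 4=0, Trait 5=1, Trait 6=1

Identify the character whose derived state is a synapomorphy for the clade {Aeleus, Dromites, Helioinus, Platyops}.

Trait 6

The outgroup has state '0' for every character, so '1' is the derived state throughout.
Trait 1: derived state '1' in Helioinus and Platyops only — synapomorphy for {Helioinus, Platyops}.
Trait 2: derived state '1' in Aeleus and Dromites only — synapomorphy for {Aeleus, Dromites}.
Only Aeleus, Dromites, Helioinus, Ophiellus, and Platyops show the derived state '1' for Trait 3, supporting them as a clade.
Trait 4: derived state '1' in Aeleus only — an autapomorphy, so it tells us nothing about relationships among taxa.
Trait 5 (derived state '1') is shared by all ingroup taxa — unites the whole ingroup.
Trait 6 (derived state '1') is shared by Aeleus, Dromites, Helioinus, and Platyops — a synapomorphy uniting that clade.
Most parsimonious ingroup topology: (Dromax,(((Helioinus,Platyops),(Dromites,Aeleus)),Ophiellus)).
The clade {Aeleus, Dromites, Helioinus, Platyops} is supported by Trait 6: its derived state '1' occurs in exactly those taxa and in no other taxon (including the outgroup).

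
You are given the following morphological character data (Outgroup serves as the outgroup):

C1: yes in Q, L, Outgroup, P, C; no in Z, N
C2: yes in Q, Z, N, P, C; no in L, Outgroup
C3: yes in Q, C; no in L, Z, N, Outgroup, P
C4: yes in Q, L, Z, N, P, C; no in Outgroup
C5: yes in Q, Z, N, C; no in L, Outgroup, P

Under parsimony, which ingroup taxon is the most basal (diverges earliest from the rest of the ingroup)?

L

Character polarity is set by the outgroup: the derived state is whichever differs from the outgroup's state, so for C1 the derived state is 'no', and for the remaining characters it is 'yes'.
Only N and Z show the derived state 'no' for C1, supporting them as a clade.
Only C, N, P, Q, and Z show the derived state 'yes' for C2, supporting them as a clade.
C3 (derived state 'yes') is shared by C and Q — a synapomorphy uniting that clade.
All ingroup taxa share the derived state 'yes' for C4; it defines the ingroup but does not resolve relationships within it.
Only C, N, Q, and Z show the derived state 'yes' for C5, supporting them as a clade.
Most parsimonious ingroup topology: (L,(((C,Q),(N,Z)),P)).
L is sister to the clade containing all other ingroup taxa, so it is the earliest-diverging (most basal) ingroup lineage.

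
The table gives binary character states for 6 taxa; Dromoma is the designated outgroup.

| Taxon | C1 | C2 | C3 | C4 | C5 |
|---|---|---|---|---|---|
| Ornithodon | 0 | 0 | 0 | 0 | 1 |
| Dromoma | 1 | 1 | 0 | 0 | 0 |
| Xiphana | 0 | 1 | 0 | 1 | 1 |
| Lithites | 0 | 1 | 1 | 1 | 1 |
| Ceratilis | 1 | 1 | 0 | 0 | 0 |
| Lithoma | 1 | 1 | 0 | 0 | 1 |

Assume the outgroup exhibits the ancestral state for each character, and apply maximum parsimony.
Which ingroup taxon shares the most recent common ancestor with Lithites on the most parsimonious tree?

Xiphana

Character polarity is set by the outgroup: the derived state is whichever differs from the outgroup's state, so for C1, C2 the derived state is '0', and for the remaining characters it is '1'.
C1: derived state '0' in Lithites, Ornithodon, and Xiphana only — synapomorphy for {Lithites, Ornithodon, Xiphana}.
C2 (derived state '0') is unique to Ornithodon (autapomorphy; uninformative for grouping).
C3 (derived state '1') is unique to Lithites (autapomorphy; uninformative for grouping).
C4: derived state '1' in Lithites and Xiphana only — synapomorphy for {Lithites, Xiphana}.
C5 (derived state '1') is shared by Lithites, Lithoma, Ornithodon, and Xiphana — a synapomorphy uniting that clade.
Most parsimonious ingroup topology: ((((Lithites,Xiphana),Ornithodon),Lithoma),Ceratilis).
Lithites and Xiphana form a cherry on this tree, so they are sister taxa.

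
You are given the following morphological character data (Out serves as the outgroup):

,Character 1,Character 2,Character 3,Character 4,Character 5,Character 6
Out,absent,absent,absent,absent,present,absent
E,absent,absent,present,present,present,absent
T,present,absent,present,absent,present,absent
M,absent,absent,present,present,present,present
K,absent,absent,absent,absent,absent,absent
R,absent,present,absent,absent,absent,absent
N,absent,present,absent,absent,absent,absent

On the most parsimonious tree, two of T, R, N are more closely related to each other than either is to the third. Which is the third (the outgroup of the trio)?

T

Character polarity is set by the outgroup: the derived state is whichever differs from the outgroup's state, so for Character 5 the derived state is 'absent', and for the remaining characters it is 'present'.
Character 1 (derived state 'present') is unique to T (autapomorphy; uninformative for grouping).
Character 2 (derived state 'present') is shared by N and R — a synapomorphy uniting that clade.
Character 3: derived state 'present' in E, M, and T only — synapomorphy for {E, M, T}.
Character 4 (derived state 'present') is shared by E and M — a synapomorphy uniting that clade.
Character 5: derived state 'absent' in K, N, and R only — synapomorphy for {K, N, R}.
Character 6: derived state 'present' in M only — an autapomorphy, so it tells us nothing about relationships among taxa.
Most parsimonious ingroup topology: (((E,M),T),(K,(R,N))).
R and N share a more recent common ancestor with each other than either does with T, so T is the least closely related of the three.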